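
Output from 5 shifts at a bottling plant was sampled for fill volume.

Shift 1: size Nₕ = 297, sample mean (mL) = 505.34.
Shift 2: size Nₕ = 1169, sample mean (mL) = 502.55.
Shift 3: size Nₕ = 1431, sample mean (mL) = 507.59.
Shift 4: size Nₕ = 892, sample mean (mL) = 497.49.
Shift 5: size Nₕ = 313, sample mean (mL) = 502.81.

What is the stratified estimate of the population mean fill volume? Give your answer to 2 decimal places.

N = 4102; weights Wₕ = Nₕ/N = (0.0724, 0.2850, 0.3489, 0.2175, 0.0763).
x̄_st = Σ Wₕ·x̄ₕ = 0.0724·505.34 + 0.2850·502.55 + 0.3489·507.59 + 0.2175·497.49 + 0.0763·502.81 ≈ 503.4297...
→ 503.43.

503.43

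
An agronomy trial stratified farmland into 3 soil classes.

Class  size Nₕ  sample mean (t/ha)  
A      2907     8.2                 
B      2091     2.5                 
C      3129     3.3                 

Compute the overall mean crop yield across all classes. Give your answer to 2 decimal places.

4.85

N = 8127; weights Wₕ = Nₕ/N = (0.3577, 0.2573, 0.3850).
x̄_st = Σ Wₕ·x̄ₕ = 0.3577·8.2 + 0.2573·2.5 + 0.3850·3.3 ≈ 4.8469...
→ 4.85.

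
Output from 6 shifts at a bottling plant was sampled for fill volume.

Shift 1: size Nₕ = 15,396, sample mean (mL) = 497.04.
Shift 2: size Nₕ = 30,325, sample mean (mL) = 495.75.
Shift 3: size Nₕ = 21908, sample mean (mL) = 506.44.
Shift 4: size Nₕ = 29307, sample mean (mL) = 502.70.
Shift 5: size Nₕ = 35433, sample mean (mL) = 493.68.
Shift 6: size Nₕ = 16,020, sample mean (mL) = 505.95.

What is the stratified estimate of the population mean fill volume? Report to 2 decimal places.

N = 15396 + 30325 + 21908 + 29307 + 35433 + 16020 = 148389.
The stratified mean weights each stratum mean by its population share Nₕ/N.
Σ Nₕx̄ₕ = 15396·497.04 + 30325·495.75 + 21908·506.44 + 29307·502.70 + 35433·493.68 + 16020·505.95 = 7652427.84 + 15033618.75 + 11095087.52 + 14732628.9 + 17492563.44 + 8105319 = 74111645.45.
Divide by N: 74111645.45 / 148389 = 499.4416... → 499.44.

499.44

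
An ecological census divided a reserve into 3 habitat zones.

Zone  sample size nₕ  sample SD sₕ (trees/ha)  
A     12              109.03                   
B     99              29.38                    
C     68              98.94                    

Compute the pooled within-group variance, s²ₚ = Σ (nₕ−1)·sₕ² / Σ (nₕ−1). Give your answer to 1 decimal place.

A: (12−1)·109.03² = 11·11887.5409 = 130762.9499
B: (99−1)·29.38² = 98·863.1844 = 84592.0712
C: (68−1)·98.94² = 67·9789.1236 = 655871.2812
Numerator = 871226.3023; denominator = Σ(nₕ−1) = 176.
s²ₚ = 871226.3023/176 = 4950.149... → 4950.1.

4950.1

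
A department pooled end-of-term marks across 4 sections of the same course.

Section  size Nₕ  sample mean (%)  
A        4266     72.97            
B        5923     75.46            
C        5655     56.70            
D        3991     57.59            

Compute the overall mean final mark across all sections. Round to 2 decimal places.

65.98

N = 4266 + 5923 + 5655 + 3991 = 19835.
Overall mean = Σ (Nₕ/N)·x̄ₕ — weight by population share, not a simple average.
Σ Nₕx̄ₕ = 4266·72.97 + 5923·75.46 + 5655·56.70 + 3991·57.59 = 311290.02 + 446949.58 + 320638.5 + 229841.69 = 1308719.79.
Divide by N: 1308719.79 / 19835 = 65.9803... → 65.98.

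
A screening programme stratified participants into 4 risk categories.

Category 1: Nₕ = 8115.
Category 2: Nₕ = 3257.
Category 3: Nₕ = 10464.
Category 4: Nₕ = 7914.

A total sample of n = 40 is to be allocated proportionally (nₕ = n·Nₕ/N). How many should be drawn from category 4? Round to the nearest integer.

11

Share of category 4 = 7914/29750 = 0.26602.
Allocate 40 × 0.26602 = 10.641... → 11.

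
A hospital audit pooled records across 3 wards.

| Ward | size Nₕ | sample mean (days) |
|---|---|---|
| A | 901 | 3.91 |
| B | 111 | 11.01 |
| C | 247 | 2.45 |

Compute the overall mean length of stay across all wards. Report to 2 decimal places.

4.25

N = 901 + 111 + 247 = 1259.
Weight each subgroup mean by Nₕ/N and sum.
Σ Nₕx̄ₕ = 901·3.91 + 111·11.01 + 247·2.45 = 3522.91 + 1222.11 + 605.15 = 5350.17.
Divide by N: 5350.17 / 1259 = 4.2495... → 4.25.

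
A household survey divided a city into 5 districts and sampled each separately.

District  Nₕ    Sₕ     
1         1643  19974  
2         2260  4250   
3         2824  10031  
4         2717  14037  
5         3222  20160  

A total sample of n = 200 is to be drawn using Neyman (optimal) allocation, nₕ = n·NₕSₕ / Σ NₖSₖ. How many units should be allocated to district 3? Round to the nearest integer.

1: NₕSₕ = 1643·19974 = 32817282
2: NₕSₕ = 2260·4250 = 9605000
3: NₕSₕ = 2824·10031 = 28327544
4: NₕSₕ = 2717·14037 = 38138529
5: NₕSₕ = 3222·20160 = 64955520
Σ NₕSₕ = 173843875.
n_3 = 200·28327544/173843875 = 32.590... → 33.

33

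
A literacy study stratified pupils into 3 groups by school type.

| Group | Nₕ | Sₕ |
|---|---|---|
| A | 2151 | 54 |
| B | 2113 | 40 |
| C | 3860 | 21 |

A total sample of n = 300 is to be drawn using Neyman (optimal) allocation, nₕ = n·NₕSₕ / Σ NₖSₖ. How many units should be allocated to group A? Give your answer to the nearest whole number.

124

Σ NₕSₕ = 2151·54 + 2113·40 + 3860·21 = 281734.
Share for A: 116154/281734 = 0.41228.
n_A = 300 × 0.41228 = 123.685... → 124.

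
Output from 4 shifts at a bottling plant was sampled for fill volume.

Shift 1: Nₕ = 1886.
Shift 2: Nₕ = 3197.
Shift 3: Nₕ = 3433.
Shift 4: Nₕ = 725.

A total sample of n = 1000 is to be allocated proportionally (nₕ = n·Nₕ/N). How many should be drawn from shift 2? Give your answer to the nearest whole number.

N = 1886 + 3197 + 3433 + 725 = 9241.
n_2 = 1000·3197/9241 = 345.958... → 346.

346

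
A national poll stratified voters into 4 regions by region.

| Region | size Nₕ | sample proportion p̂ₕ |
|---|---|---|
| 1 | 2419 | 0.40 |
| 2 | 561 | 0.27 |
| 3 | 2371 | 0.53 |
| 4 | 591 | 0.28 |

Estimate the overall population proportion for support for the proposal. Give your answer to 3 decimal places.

0.428

Wₕ = Nₕ/N with N = 5942: 0.4071, 0.0944, 0.3990, 0.0995.
p̂_st = 0.4071·0.40 + 0.0944·0.27 + 0.3990·0.53 + 0.0995·0.28 ≈ 0.42766... → 0.428.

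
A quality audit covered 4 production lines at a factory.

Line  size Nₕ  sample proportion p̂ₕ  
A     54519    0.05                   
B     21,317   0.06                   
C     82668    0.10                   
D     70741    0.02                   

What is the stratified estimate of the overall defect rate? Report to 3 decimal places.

N = 54519 + 21317 + 82668 + 70741 = 229245.
Overall proportion = Σ (Nₕ/N)·p̂ₕ.
Σ Nₕp̂ₕ = 2725.95 + 1279.02 + 8266.8 + 1414.82 = 13686.59.
13686.59 / 229245 = 0.05970... → 0.060.

0.060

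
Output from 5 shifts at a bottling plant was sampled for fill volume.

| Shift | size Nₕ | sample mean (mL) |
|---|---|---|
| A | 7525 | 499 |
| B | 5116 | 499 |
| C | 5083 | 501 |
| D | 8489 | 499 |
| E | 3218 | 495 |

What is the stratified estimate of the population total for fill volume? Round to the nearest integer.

Estimate total by summing Nₕ·x̄ₕ over strata.
7525·499 + 5116·499 + 5083·501 + 8489·499 + 3218·495 = 3754975 + 2552884 + 2546583 + 4236011 + 1592910 = 14683363.

14683363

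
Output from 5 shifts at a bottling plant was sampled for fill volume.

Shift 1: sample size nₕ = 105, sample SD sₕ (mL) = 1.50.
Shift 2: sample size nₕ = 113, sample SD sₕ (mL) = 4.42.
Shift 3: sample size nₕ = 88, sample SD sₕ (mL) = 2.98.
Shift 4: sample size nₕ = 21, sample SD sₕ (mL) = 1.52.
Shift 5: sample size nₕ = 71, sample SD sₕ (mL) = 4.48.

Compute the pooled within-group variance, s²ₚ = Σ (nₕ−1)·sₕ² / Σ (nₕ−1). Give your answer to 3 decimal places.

11.821

1: (105−1)·1.50² = 104·2.25 = 234
2: (113−1)·4.42² = 112·19.5364 = 2188.0768
3: (88−1)·2.98² = 87·8.8804 = 772.5948
4: (21−1)·1.52² = 20·2.3104 = 46.208
5: (71−1)·4.48² = 70·20.0704 = 1404.928
Numerator = 4645.8076; denominator = Σ(nₕ−1) = 393.
s²ₚ = 4645.8076/393 = 11.82139... → 11.821.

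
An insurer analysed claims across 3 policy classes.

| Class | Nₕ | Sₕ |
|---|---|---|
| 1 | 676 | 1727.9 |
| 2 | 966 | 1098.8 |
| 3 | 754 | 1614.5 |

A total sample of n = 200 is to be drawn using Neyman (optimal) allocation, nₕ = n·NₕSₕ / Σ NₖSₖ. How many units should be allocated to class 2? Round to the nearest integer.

62

Σ NₕSₕ = 676·1727.9 + 966·1098.8 + 754·1614.5 = 3446834.2.
Share for 2: 1061440.8/3446834.2 = 0.30795.
n_2 = 200 × 0.30795 = 61.589... → 62.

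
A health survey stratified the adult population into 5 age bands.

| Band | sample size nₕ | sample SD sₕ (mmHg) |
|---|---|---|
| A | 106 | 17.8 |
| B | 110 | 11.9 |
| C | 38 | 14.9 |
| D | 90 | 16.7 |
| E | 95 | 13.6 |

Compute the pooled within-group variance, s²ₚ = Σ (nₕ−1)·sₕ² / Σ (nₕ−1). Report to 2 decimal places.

Degrees of freedom: 105 + 109 + 37 + 89 + 94 = 434.
Σ(nₕ−1)sₕ² = 105·316.84 + 109·141.61 + 37·222.01 + 89·278.89 + 94·184.96 = 99125.51.
s²ₚ = 99125.51 / 434 = 228.3998... → 228.40.

228.40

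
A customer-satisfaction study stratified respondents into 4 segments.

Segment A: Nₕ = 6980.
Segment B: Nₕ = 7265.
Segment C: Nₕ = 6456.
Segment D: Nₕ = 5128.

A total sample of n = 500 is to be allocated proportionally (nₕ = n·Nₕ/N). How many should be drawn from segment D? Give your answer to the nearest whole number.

Share of segment D = 5128/25829 = 0.19854.
Allocate 500 × 0.19854 = 99.268... → 99.

99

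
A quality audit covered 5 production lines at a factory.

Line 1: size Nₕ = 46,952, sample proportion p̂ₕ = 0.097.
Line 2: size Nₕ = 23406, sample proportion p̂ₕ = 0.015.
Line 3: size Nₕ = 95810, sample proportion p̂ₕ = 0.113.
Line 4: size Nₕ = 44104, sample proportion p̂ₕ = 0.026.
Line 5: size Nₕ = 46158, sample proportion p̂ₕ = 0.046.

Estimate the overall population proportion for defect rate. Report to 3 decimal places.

0.074

Wₕ = Nₕ/N with N = 256430: 0.1831, 0.0913, 0.3736, 0.1720, 0.1800.
p̂_st = 0.1831·0.097 + 0.0913·0.015 + 0.3736·0.113 + 0.1720·0.026 + 0.1800·0.046 ≈ 0.07410... → 0.074.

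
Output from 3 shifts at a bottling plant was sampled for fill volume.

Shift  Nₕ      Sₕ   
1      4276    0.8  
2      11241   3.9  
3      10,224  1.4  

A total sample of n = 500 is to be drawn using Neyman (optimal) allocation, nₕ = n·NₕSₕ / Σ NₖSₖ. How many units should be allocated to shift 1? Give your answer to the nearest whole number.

28

Σ NₕSₕ = 4276·0.8 + 11241·3.9 + 10224·1.4 = 61574.3.
Share for 1: 3420.8/61574.3 = 0.05556.
n_1 = 500 × 0.05556 = 27.778... → 28.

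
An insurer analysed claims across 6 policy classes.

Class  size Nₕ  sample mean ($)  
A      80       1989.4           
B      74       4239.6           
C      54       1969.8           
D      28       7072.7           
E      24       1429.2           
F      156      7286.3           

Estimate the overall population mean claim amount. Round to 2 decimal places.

4683.30

x̄_st = (Σ Nₕx̄ₕ) / (Σ Nₕ) = (80·1989.4 + 74·4239.6 + 54·1969.8 + 28·7072.7 + 24·1429.2 + 156·7286.3) / 416
= 1948250.8 / 416 = 4683.2952... → 4683.30.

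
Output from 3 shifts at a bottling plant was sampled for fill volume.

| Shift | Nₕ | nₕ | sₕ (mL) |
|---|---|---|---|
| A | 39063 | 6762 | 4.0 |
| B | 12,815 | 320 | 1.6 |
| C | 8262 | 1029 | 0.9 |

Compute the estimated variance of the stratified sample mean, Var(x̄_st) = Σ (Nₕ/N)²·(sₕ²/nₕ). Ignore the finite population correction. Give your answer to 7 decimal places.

N = 60140. Term for each stratum: Wₕ²sₕ²/nₕ.
Var(x̄_st) = 0.0009982726 + 0.0003632456 + 0.0000148564 = 0.0013763746 → 0.0013764.

0.0013764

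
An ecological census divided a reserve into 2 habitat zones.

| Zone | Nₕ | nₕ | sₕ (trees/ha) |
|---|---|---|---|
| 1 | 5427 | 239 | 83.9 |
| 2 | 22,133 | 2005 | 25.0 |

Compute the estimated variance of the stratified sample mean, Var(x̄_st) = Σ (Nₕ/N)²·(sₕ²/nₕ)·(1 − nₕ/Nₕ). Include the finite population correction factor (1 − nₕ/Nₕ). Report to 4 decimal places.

1.2746

N = 27560; Wₕ = Nₕ/N.
zone 1: (5427/27560)²·83.9²/239·(1 − 239/5427) = 1.0917605
zone 2: (22133/27560)²·25.0²/2005·(1 − 2005/22133) = 0.1828303
Sum = 1.2745908 → 1.2746.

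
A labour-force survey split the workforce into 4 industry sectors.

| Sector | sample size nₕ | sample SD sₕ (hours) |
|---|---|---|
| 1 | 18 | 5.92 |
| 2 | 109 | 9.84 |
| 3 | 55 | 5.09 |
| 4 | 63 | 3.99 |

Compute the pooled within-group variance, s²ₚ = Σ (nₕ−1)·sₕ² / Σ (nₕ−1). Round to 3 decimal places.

55.764

1: (18−1)·5.92² = 17·35.0464 = 595.7888
2: (109−1)·9.84² = 108·96.8256 = 10457.1648
3: (55−1)·5.09² = 54·25.9081 = 1399.0374
4: (63−1)·3.99² = 62·15.9201 = 987.0462
Numerator = 13439.0372; denominator = Σ(nₕ−1) = 241.
s²ₚ = 13439.0372/241 = 55.76364... → 55.764.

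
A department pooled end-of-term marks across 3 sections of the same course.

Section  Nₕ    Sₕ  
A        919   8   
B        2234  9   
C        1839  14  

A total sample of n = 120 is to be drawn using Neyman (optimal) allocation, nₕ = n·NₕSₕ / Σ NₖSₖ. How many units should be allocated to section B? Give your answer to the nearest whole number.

Σ NₕSₕ = 919·8 + 2234·9 + 1839·14 = 53204.
Share for B: 20106/53204 = 0.37790.
n_B = 120 × 0.37790 = 45.348... → 45.

45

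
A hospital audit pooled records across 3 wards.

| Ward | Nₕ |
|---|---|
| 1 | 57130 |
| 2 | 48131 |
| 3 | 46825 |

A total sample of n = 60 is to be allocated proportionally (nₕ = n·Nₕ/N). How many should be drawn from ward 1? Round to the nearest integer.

23

N = 57130 + 48131 + 46825 = 152086.
n_1 = 60·57130/152086 = 22.539... → 23.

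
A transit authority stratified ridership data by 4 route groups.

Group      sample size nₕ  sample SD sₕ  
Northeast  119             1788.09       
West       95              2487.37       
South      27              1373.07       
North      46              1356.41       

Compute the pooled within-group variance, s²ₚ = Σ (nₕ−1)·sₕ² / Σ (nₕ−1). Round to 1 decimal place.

3853949.8

Degrees of freedom: 118 + 94 + 26 + 45 = 283.
Σ(nₕ−1)sₕ² = 118·3197265.8481 + 94·6187009.5169 + 26·1885321.2249 + 45·1839848.0881 = 1090667780.4763.
s²ₚ = 1090667780.4763 / 283 = 3853949.754... → 3853949.8.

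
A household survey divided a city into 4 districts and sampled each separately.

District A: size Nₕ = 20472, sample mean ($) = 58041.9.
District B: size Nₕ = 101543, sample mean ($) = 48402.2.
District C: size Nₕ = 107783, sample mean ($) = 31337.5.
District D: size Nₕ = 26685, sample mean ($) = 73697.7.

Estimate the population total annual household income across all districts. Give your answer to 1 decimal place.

11447411258.4

Estimate total by summing Nₕ·x̄ₕ over strata.
20472·58041.9 + 101543·48402.2 + 107783·31337.5 + 26685·73697.7 = 1188233776.8 + 4914904594.6 + 3377649762.5 + 1966623124.5 = 11447411258.4.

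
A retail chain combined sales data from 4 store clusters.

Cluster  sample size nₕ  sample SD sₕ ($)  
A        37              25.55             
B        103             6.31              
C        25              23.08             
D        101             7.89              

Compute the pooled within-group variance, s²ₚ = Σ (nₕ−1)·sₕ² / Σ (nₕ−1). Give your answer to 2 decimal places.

A: (37−1)·25.55² = 36·652.8025 = 23500.89
B: (103−1)·6.31² = 102·39.8161 = 4061.2422
C: (25−1)·23.08² = 24·532.6864 = 12784.4736
D: (101−1)·7.89² = 100·62.2521 = 6225.21
Numerator = 46571.8158; denominator = Σ(nₕ−1) = 262.
s²ₚ = 46571.8158/262 = 177.7550... → 177.76.

177.76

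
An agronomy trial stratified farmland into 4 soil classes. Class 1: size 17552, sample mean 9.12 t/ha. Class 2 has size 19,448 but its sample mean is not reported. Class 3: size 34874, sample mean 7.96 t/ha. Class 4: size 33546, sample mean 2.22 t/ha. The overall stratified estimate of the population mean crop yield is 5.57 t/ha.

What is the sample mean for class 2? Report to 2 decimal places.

3.86

N = 17552 + 19448 + 34874 + 33546 = 105420.
Overall total = μ·N = 5.57·105420 = 587189.4.
Subtract the known strata: 17552·9.12 + 34874·7.96 + 33546·2.22 = 512143.4.
Remaining total for class 2: 587189.4 − 512143.4 = 75046.
Divide by its size: 75046 / 19448 = 3.8588... → 3.86.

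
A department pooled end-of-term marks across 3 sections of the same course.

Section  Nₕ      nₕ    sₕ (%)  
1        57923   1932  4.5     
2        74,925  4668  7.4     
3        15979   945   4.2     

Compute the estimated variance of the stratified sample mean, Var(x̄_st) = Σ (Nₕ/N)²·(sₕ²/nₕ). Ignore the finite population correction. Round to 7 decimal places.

0.0047760

N = 148827; Wₕ = Nₕ/N.
section 1: (57923/148827)²·4.5²/1932 = 0.0015876565
section 2: (74925/148827)²·7.4²/4668 = 0.0029731898
section 3: (15979/148827)²·4.2²/945 = 0.0002151803
Sum = 0.0047760266 → 0.0047760.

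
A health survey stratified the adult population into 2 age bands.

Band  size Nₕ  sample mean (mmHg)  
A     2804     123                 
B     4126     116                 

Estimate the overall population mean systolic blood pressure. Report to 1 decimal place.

118.8

N = 2804 + 4126 = 6930.
Overall mean = Σ (Nₕ/N)·x̄ₕ — weight by population share, not a simple average.
Σ Nₕx̄ₕ = 2804·123 + 4126·116 = 344892 + 478616 = 823508.
Divide by N: 823508 / 6930 = 118.832... → 118.8.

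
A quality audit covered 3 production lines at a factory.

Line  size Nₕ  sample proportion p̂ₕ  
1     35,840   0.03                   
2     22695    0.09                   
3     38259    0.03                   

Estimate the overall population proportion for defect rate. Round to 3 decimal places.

N = 35840 + 22695 + 38259 = 96794.
Overall proportion = Σ (Nₕ/N)·p̂ₕ.
Σ Nₕp̂ₕ = 1075.2 + 2042.55 + 1147.77 = 4265.52.
4265.52 / 96794 = 0.04407... → 0.044.

0.044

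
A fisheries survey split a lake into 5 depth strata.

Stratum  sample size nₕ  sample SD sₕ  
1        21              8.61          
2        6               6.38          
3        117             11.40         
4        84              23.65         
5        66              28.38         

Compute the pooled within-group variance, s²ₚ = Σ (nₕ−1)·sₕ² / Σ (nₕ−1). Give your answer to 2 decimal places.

1: (21−1)·8.61² = 20·74.1321 = 1482.642
2: (6−1)·6.38² = 5·40.7044 = 203.522
3: (117−1)·11.40² = 116·129.96 = 15075.36
4: (84−1)·23.65² = 83·559.3225 = 46423.7675
5: (66−1)·28.38² = 65·805.4244 = 52352.586
Numerator = 115537.8775; denominator = Σ(nₕ−1) = 289.
s²ₚ = 115537.8775/289 = 399.7850... → 399.79.

399.79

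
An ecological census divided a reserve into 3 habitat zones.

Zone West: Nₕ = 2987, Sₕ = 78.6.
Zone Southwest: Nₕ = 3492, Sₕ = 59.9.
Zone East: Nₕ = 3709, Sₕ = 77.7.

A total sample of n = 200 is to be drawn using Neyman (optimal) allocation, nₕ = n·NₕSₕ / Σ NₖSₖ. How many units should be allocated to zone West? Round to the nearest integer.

64

West: NₕSₕ = 2987·78.6 = 234778.2
Southwest: NₕSₕ = 3492·59.9 = 209170.8
East: NₕSₕ = 3709·77.7 = 288189.3
Σ NₕSₕ = 732138.3.
n_West = 200·234778.2/732138.3 = 64.135... → 64.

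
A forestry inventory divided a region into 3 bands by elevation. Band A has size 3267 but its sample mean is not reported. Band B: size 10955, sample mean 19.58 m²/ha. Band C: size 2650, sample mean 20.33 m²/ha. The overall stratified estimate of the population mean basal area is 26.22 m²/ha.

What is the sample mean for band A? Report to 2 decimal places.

53.26

N = 3267 + 10955 + 2650 = 16872.
Overall total = μ·N = 26.22·16872 = 442383.84.
Subtract the known strata: 10955·19.58 + 2650·20.33 = 268373.4.
Remaining total for band A: 442383.84 − 268373.4 = 174010.44.
Divide by its size: 174010.44 / 3267 = 53.2631... → 53.26.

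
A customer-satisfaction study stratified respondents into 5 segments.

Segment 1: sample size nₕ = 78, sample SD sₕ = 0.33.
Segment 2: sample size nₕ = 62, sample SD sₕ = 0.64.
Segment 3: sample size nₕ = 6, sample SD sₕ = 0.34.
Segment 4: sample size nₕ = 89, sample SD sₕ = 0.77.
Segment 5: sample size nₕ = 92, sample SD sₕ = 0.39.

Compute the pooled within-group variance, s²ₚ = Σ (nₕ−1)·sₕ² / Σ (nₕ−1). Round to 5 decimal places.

0.31045

1: (78−1)·0.33² = 77·0.1089 = 8.3853
2: (62−1)·0.64² = 61·0.4096 = 24.9856
3: (6−1)·0.34² = 5·0.1156 = 0.578
4: (89−1)·0.77² = 88·0.5929 = 52.1752
5: (92−1)·0.39² = 91·0.1521 = 13.8411
Numerator = 99.9652; denominator = Σ(nₕ−1) = 322.
s²ₚ = 99.9652/322 = 0.3104509... → 0.31045.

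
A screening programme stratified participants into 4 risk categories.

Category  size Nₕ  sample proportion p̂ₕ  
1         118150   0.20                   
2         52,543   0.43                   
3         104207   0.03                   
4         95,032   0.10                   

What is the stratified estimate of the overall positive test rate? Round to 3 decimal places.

N = 118150 + 52543 + 104207 + 95032 = 369932.
Overall proportion = Σ (Nₕ/N)·p̂ₕ.
Σ Nₕp̂ₕ = 23630 + 22593.49 + 3126.21 + 9503.2 = 58852.9.
58852.9 / 369932 = 0.15909... → 0.159.

0.159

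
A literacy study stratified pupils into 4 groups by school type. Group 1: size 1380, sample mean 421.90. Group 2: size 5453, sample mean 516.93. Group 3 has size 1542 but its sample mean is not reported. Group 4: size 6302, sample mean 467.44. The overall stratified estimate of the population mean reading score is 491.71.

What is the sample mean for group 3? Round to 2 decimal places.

564.19

Σ Nₕx̄ₕ = N·μ, so 1542·x̄_3 = 14677·491.71 − (1380·421.90 + 5453·516.93 + 6302·467.44).
= 7216827.67 − 6346848.17 = 869979.5.
x̄_3 = 869979.5 / 1542 = 564.1890... → 564.19.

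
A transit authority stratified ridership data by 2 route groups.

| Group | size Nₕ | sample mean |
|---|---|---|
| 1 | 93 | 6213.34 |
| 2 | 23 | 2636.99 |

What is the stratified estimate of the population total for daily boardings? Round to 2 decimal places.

638491.39

1: 93·6213.34 = 577840.62
2: 23·2636.99 = 60650.77
τ̂ = Σ Nₕx̄ₕ = 638491.39.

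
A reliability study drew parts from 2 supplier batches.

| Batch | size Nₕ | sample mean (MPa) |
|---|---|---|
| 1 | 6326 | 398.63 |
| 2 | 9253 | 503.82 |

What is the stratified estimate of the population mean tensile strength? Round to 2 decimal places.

461.11

x̄_st = (Σ Nₕx̄ₕ) / (Σ Nₕ) = (6326·398.63 + 9253·503.82) / 15579
= 7183579.84 / 15579 = 461.1066... → 461.11.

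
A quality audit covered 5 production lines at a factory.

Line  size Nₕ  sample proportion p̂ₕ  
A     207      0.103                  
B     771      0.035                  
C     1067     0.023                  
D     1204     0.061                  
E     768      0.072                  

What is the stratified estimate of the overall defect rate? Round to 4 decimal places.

0.0502

N = 207 + 771 + 1067 + 1204 + 768 = 4017.
Overall proportion = Σ (Nₕ/N)·p̂ₕ.
Σ Nₕp̂ₕ = 21.321 + 26.985 + 24.541 + 73.444 + 55.296 = 201.587.
201.587 / 4017 = 0.050183... → 0.0502.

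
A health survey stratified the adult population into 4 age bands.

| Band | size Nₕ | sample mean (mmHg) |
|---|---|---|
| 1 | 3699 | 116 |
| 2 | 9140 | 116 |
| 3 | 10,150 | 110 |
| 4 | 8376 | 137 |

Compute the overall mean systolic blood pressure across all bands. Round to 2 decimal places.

119.67

N = 3699 + 9140 + 10150 + 8376 = 31365.
Weight each subgroup mean by Nₕ/N and sum.
Σ Nₕx̄ₕ = 3699·116 + 9140·116 + 10150·110 + 8376·137 = 429084 + 1060240 + 1116500 + 1147512 = 3753336.
Divide by N: 3753336 / 31365 = 119.6664... → 119.67.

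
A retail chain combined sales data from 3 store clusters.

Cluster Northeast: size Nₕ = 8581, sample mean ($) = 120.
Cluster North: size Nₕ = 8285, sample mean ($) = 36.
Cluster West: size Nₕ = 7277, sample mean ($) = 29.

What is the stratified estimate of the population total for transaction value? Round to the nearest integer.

1539013

Population total = Σ Nₕ·x̄ₕ (each stratum's size times its mean).
8581·120 + 8285·36 + 7277·29 = 1029720 + 298260 + 211033 = 1539013.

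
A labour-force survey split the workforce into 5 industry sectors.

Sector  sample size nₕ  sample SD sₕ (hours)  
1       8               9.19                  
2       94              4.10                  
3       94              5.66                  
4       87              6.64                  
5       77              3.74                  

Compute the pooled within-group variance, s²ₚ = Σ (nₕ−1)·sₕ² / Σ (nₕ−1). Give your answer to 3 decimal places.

Degrees of freedom: 7 + 93 + 93 + 86 + 76 = 355.
Σ(nₕ−1)sₕ² = 7·84.4561 + 93·16.81 + 93·32.0356 + 86·44.0896 + 76·13.9876 = 9988.5967.
s²ₚ = 9988.5967 / 355 = 28.13689... → 28.137.

28.137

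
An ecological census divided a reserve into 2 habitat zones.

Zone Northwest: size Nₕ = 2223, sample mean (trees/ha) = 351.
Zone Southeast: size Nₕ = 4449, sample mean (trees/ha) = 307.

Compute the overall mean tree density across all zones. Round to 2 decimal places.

321.66

x̄_st = (Σ Nₕx̄ₕ) / (Σ Nₕ) = (2223·351 + 4449·307) / 6672
= 2146116 / 6672 = 321.6601... → 321.66.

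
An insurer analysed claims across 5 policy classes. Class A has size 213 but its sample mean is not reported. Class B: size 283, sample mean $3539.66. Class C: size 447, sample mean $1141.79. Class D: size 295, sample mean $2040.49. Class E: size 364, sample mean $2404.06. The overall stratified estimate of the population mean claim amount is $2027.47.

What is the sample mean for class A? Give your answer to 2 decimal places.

N = 213 + 283 + 447 + 295 + 364 = 1602.
Overall total = μ·N = 2027.47·1602 = 3248006.94.
Subtract the known strata: 283·3539.66 + 447·1141.79 + 295·2040.49 + 364·2404.06 = 2989126.3.
Remaining total for class A: 3248006.94 − 2989126.3 = 258880.64.
Divide by its size: 258880.64 / 213 = 1215.4021... → 1215.40.

1215.40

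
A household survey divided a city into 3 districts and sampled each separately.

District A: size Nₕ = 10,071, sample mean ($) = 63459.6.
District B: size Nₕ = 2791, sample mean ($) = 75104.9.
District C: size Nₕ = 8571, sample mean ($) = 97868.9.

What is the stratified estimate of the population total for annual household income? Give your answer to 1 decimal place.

Population total = Σ Nₕ·x̄ₕ (each stratum's size times its mean).
10071·63459.6 + 2791·75104.9 + 8571·97868.9 = 639101631.6 + 209617775.9 + 838834341.9 = 1687553749.4.

1687553749.4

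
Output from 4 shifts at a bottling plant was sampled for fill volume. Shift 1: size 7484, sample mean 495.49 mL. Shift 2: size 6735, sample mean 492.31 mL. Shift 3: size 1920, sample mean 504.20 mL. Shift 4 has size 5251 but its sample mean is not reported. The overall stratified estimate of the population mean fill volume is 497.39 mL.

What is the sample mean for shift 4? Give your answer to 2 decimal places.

N = 7484 + 6735 + 1920 + 5251 = 21390.
Overall total = μ·N = 497.39·21390 = 10639172.1.
Subtract the known strata: 7484·495.49 + 6735·492.31 + 1920·504.20 = 7992019.01.
Remaining total for shift 4: 10639172.1 − 7992019.01 = 2647153.09.
Divide by its size: 2647153.09 / 5251 = 504.1236... → 504.12.

504.12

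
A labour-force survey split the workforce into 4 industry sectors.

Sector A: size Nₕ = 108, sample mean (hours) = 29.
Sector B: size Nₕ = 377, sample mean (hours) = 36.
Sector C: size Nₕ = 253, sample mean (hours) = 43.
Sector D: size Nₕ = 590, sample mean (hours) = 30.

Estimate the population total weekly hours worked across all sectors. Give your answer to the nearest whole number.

45283

Population total = Σ Nₕ·x̄ₕ (each stratum's size times its mean).
108·29 + 377·36 + 253·43 + 590·30 = 3132 + 13572 + 10879 + 17700 = 45283.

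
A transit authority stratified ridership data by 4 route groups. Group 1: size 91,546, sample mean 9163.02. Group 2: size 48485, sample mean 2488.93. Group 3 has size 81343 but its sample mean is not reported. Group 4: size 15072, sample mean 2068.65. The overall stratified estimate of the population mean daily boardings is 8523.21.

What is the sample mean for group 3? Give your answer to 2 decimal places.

12595.88

N = 91546 + 48485 + 81343 + 15072 = 236446.
Overall total = μ·N = 8523.21·236446 = 2015278911.66.
Subtract the known strata: 91546·9163.02 + 48485·2488.93 + 15072·2068.65 = 990692292.77.
Remaining total for group 3: 2015278911.66 − 990692292.77 = 1024586618.89.
Divide by its size: 1024586618.89 / 81343 = 12595.8794... → 12595.88.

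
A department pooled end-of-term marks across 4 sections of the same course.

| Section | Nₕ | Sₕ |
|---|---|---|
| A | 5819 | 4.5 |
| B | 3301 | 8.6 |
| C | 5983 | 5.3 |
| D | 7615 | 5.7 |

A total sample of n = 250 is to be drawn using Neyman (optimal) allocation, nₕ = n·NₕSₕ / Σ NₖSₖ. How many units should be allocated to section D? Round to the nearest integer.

84

A: NₕSₕ = 5819·4.5 = 26185.5
B: NₕSₕ = 3301·8.6 = 28388.6
C: NₕSₕ = 5983·5.3 = 31709.9
D: NₕSₕ = 7615·5.7 = 43405.5
Σ NₕSₕ = 129689.5.
n_D = 250·43405.5/129689.5 = 83.672... → 84.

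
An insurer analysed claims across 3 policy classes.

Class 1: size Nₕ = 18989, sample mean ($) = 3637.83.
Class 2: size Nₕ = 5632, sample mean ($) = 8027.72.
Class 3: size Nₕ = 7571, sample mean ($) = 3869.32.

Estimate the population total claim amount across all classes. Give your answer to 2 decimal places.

143585494.63

1: 18989·3637.83 = 69078753.87
2: 5632·8027.72 = 45212119.04
3: 7571·3869.32 = 29294621.72
τ̂ = Σ Nₕx̄ₕ = 143585494.63.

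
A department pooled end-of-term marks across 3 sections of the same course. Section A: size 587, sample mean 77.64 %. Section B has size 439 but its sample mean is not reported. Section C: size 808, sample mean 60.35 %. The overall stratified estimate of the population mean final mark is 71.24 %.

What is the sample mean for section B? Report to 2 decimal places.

82.73

Σ Nₕx̄ₕ = N·μ, so 439·x̄_B = 1834·71.24 − (587·77.64 + 808·60.35).
= 130654.16 − 94337.48 = 36316.68.
x̄_B = 36316.68 / 439 = 82.7259... → 82.73.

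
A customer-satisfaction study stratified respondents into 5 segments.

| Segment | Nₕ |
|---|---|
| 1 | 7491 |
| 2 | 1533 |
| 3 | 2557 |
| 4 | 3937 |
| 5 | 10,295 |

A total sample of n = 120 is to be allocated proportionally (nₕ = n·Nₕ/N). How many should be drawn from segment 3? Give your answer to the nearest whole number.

N = 7491 + 1533 + 2557 + 3937 + 10295 = 25813.
n_3 = 120·2557/25813 = 11.887... → 12.

12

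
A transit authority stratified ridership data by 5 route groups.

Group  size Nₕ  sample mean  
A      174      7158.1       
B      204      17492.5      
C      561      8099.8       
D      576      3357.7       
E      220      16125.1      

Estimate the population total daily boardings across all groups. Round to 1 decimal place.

14839524.4

Population total = Σ Nₕ·x̄ₕ (each stratum's size times its mean).
174·7158.1 + 204·17492.5 + 561·8099.8 + 576·3357.7 + 220·16125.1 = 1245509.4 + 3568470 + 4543987.8 + 1934035.2 + 3547522 = 14839524.4.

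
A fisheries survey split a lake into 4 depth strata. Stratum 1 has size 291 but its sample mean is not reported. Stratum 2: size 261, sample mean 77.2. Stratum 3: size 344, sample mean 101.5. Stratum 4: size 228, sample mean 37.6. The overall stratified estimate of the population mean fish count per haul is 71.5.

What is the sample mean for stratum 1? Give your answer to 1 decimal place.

57.5

N = 291 + 261 + 344 + 228 = 1124.
Overall total = μ·N = 71.5·1124 = 80366.
Subtract the known strata: 261·77.2 + 344·101.5 + 228·37.6 = 63638.
Remaining total for stratum 1: 80366 − 63638 = 16728.
Divide by its size: 16728 / 291 = 57.485... → 57.5.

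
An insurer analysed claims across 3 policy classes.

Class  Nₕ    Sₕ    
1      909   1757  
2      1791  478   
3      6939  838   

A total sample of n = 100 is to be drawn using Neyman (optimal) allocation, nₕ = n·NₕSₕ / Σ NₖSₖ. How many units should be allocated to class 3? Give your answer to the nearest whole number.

Σ NₕSₕ = 909·1757 + 1791·478 + 6939·838 = 8268093.
Share for 3: 5814882/8268093 = 0.70329.
n_3 = 100 × 0.70329 = 70.329... → 70.

70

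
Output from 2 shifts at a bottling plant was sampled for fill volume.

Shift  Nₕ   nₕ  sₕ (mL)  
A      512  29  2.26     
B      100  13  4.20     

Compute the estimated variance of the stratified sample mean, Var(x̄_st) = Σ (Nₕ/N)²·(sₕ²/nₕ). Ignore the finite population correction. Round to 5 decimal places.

N = 612. Term for each stratum: Wₕ²sₕ²/nₕ.
Var(x̄_st) = 0.12326959 + 0.03622867 = 0.15949826 → 0.15950.

0.15950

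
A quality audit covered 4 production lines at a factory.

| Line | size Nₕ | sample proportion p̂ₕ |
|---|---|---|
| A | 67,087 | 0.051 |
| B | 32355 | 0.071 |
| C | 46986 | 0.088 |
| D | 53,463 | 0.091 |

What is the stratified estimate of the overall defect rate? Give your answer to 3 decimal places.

N = 67087 + 32355 + 46986 + 53463 = 199891.
Overall proportion = Σ (Nₕ/N)·p̂ₕ.
Σ Nₕp̂ₕ = 3421.437 + 2297.205 + 4134.768 + 4865.133 = 14718.543.
14718.543 / 199891 = 0.07363... → 0.074.

0.074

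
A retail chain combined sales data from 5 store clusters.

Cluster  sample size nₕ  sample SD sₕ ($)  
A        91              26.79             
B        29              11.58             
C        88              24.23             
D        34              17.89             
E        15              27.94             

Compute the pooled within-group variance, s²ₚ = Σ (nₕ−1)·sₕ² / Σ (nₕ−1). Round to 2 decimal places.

559.19

A: (91−1)·26.79² = 90·717.7041 = 64593.369
B: (29−1)·11.58² = 28·134.0964 = 3754.6992
C: (88−1)·24.23² = 87·587.0929 = 51077.0823
D: (34−1)·17.89² = 33·320.0521 = 10561.7193
E: (15−1)·27.94² = 14·780.6436 = 10929.0104
Numerator = 140915.8802; denominator = Σ(nₕ−1) = 252.
s²ₚ = 140915.8802/252 = 559.1900... → 559.19.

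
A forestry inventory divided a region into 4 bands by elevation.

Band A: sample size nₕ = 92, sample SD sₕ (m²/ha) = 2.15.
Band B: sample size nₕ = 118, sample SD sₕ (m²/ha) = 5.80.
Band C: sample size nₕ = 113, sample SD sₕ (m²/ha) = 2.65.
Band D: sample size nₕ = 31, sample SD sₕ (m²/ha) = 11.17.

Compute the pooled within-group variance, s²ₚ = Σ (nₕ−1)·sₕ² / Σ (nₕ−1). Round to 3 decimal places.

25.389

Degrees of freedom: 91 + 117 + 112 + 30 = 350.
Σ(nₕ−1)sₕ² = 91·4.6225 + 117·33.64 + 112·7.0225 + 30·124.7689 = 8886.1145.
s²ₚ = 8886.1145 / 350 = 25.38890... → 25.389.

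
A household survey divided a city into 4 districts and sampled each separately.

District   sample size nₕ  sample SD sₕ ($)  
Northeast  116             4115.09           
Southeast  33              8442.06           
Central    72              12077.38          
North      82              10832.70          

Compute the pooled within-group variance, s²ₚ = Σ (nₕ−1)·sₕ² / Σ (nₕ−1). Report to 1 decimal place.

80566599.7

Degrees of freedom: 115 + 32 + 71 + 81 = 299.
Σ(nₕ−1)sₕ² = 115·16933965.7081 + 32·71268377.0436 + 71·145863107.6644 + 81·117347389.29 = 24089413298.4891.
s²ₚ = 24089413298.4891 / 299 = 80566599.660... → 80566599.7.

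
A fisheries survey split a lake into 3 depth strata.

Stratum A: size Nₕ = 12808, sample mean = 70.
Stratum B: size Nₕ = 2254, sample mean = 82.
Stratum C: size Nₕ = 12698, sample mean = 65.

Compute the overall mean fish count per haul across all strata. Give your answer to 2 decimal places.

68.69

x̄_st = (Σ Nₕx̄ₕ) / (Σ Nₕ) = (12808·70 + 2254·82 + 12698·65) / 27760
= 1906758 / 27760 = 68.6872... → 68.69.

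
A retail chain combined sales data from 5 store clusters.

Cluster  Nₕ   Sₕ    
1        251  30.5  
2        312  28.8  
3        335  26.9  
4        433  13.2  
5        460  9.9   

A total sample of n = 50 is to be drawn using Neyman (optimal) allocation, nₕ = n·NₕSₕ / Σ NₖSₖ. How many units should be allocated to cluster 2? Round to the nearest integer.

1: NₕSₕ = 251·30.5 = 7655.5
2: NₕSₕ = 312·28.8 = 8985.6
3: NₕSₕ = 335·26.9 = 9011.5
4: NₕSₕ = 433·13.2 = 5715.6
5: NₕSₕ = 460·9.9 = 4554
Σ NₕSₕ = 35922.2.
n_2 = 50·8985.6/35922.2 = 12.507... → 13.

13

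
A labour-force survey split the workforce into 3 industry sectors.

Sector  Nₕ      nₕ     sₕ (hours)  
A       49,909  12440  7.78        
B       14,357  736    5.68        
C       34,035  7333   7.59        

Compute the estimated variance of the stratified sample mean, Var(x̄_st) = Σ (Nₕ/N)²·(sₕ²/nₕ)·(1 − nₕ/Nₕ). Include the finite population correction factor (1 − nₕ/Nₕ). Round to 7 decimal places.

0.0025676

N = 98301; Wₕ = Nₕ/N.
sector A: (49909/98301)²·7.78²/12440·(1 − 12440/49909) = 0.0009416162
sector B: (14357/98301)²·5.68²/736·(1 − 736/14357) = 0.0008871063
sector C: (34035/98301)²·7.59²/7333·(1 − 7333/34035) = 0.0007388487
Sum = 0.0025675713 → 0.0025676.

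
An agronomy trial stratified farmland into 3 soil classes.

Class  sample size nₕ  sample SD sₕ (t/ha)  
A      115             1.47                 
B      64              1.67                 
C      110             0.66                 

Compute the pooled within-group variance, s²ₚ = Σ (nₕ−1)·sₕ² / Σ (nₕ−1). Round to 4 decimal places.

Degrees of freedom: 114 + 63 + 109 = 286.
Σ(nₕ−1)sₕ² = 114·2.1609 + 63·2.7889 + 109·0.4356 = 469.5237.
s²ₚ = 469.5237 / 286 = 1.641691... → 1.6417.

1.6417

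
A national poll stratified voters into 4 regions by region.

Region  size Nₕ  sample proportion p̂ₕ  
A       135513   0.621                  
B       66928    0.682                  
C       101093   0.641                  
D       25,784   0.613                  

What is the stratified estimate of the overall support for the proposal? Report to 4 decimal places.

Wₕ = Nₕ/N with N = 329318: 0.4115, 0.2032, 0.3070, 0.0783.
p̂_st = 0.4115·0.621 + 0.2032·0.682 + 0.3070·0.641 + 0.0783·0.613 ≈ 0.638910... → 0.6389.

0.6389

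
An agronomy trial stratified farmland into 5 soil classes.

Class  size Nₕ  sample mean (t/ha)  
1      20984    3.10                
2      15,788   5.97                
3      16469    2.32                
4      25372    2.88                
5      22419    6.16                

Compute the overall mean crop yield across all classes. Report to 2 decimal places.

4.05

N = 101032; weights Wₕ = Nₕ/N = (0.2077, 0.1563, 0.1630, 0.2511, 0.2219).
x̄_st = Σ Wₕ·x̄ₕ = 0.2077·3.10 + 0.1563·5.97 + 0.1630·2.32 + 0.2511·2.88 + 0.2219·6.16 ≈ 4.0451...
→ 4.05.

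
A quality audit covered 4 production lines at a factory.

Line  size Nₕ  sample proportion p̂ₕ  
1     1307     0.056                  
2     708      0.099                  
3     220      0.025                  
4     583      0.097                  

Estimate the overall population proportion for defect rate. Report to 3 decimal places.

N = 1307 + 708 + 220 + 583 = 2818.
Overall proportion = Σ (Nₕ/N)·p̂ₕ.
Σ Nₕp̂ₕ = 73.192 + 70.092 + 5.5 + 56.551 = 205.335.
205.335 / 2818 = 0.07287... → 0.073.

0.073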